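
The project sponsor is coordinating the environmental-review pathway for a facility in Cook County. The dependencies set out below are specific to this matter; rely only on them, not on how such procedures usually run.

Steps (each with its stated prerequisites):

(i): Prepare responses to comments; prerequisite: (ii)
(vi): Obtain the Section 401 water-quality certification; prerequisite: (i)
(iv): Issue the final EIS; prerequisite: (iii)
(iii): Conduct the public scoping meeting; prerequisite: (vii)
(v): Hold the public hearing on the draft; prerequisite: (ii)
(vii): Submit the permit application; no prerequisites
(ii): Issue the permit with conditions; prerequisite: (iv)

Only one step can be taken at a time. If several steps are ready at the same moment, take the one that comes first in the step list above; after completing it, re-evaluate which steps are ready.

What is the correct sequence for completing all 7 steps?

(vii) → (iii) → (iv) → (ii) → (i) → (vi) → (v)

Only (vii) has no prerequisites, so it is first.
(iii) needed (vii), now all done → (iii).
(iv) needed (iii), now all done → (iv).
(ii) needed (iv), now all done → (ii).
(i) and (v) are both available; (i) is listed earlier → (i).
Now (vi) and (v) have their prerequisites met. (vi) is listed earlier, so (vi) next.
(v) needed (ii), now all done → (v).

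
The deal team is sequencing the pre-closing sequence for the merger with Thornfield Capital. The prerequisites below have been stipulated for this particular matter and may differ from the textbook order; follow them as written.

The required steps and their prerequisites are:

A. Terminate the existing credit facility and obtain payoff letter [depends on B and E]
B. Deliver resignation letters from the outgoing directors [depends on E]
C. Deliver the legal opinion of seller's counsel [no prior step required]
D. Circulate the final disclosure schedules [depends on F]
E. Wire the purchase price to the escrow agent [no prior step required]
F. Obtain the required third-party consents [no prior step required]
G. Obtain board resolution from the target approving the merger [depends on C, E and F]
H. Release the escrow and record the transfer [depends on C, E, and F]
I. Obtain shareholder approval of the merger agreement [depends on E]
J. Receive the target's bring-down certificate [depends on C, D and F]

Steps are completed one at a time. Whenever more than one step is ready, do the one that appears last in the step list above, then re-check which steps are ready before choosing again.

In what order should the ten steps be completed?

Nothing is required for F, E and C. F is listed later → F first.
E, D and C are all available; E is listed later → E.
I and B now also ready, so the ready set is {I, D, C, B}; I is listed later → I.
Ready: D, C and B. D is listed later → D.
C and B are both available; C is listed later → C.
Ready: J, H, G and B. J is listed later → J.
Ready: H, G and B. H is listed later → H.
Now G and B have their prerequisites met. G is listed later, so G next.
Next only B has its prerequisites met → B.
That leaves A as the only ready step → A.

F, E, I, D, C, J, H, G, B, A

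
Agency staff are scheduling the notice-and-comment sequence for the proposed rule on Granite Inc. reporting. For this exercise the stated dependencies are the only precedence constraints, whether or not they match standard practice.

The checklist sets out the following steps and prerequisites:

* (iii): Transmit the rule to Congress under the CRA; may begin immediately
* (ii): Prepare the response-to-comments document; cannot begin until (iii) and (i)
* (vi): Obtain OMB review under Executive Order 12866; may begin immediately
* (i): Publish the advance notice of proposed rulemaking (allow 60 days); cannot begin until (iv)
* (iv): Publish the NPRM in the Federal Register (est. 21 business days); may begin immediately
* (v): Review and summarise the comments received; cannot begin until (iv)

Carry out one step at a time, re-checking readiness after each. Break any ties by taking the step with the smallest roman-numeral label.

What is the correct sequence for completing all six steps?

(iii) (iv) (i) (ii) (v) (vi)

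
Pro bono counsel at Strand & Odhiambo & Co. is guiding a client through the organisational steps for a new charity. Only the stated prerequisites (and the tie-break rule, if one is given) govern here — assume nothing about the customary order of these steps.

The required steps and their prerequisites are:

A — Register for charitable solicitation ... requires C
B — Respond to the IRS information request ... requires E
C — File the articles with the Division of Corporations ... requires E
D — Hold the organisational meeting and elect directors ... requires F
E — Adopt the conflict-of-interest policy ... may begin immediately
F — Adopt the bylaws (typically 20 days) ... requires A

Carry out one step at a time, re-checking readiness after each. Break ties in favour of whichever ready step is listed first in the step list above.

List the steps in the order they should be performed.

E B C A F D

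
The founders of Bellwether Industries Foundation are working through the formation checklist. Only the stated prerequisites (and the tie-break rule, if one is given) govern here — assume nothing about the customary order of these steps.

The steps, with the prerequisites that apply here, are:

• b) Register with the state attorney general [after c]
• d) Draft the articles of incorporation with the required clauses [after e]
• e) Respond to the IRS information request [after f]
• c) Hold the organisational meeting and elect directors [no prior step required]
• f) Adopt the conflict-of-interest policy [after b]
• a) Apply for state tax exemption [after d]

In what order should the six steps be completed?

c, b, f, e, d, a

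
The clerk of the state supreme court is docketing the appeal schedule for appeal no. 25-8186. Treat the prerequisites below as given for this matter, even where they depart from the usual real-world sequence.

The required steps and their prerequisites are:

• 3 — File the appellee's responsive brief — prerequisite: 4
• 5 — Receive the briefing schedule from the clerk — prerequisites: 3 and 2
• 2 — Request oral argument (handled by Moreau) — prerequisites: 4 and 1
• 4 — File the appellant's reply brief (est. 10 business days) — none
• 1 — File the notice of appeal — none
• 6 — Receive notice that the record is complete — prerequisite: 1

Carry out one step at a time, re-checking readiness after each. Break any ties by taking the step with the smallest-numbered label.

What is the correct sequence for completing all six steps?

1, 4, 2, 3, 5, 6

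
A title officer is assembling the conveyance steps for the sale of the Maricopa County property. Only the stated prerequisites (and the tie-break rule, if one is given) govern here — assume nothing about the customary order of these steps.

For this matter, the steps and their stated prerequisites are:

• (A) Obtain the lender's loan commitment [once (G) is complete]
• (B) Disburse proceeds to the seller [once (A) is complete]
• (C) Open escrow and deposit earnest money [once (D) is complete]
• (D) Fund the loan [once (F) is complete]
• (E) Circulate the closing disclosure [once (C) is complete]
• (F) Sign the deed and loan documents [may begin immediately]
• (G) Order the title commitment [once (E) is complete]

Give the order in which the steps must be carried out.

(F) → (D) → (C) → (E) → (G) → (A) → (B)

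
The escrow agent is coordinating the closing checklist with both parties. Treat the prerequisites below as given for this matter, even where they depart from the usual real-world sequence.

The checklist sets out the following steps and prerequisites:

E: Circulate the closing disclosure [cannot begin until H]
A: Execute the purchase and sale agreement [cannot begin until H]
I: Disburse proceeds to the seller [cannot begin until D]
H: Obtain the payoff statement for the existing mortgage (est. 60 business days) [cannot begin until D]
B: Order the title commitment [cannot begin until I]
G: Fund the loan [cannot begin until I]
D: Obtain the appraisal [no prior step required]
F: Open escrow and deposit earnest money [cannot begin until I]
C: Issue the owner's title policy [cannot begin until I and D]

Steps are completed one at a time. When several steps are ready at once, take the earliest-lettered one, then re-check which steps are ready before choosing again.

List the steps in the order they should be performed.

Only D has no prerequisites, so it is first.
Ready: H and I. H has the earlier label → H.
A and E now also ready, so the ready set is {A, E, I}; A has the earlier label → A.
Ready: E and I. E has the earlier label → E.
I is the only step now ready → I.
B, C, F and G are all available; B has the earlier label → B.
Ready: C, F and G. C has the earlier label → C.
Ready: F and G. F has the earlier label → F.
G is the only step now ready → G.

D → H → A → E → I → B → C → F → G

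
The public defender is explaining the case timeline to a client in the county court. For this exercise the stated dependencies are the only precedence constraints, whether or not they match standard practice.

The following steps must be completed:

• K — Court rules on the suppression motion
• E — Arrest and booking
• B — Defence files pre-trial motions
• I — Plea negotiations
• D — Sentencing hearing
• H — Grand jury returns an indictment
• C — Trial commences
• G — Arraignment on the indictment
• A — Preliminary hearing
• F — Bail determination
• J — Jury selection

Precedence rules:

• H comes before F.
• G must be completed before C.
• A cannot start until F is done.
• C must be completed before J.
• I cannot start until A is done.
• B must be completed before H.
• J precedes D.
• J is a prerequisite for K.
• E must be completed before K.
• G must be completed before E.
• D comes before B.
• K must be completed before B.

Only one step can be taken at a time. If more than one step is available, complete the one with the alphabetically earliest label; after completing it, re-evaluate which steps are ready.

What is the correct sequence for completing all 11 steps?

Only G has no prerequisites, so it is first.
Now C and E have their prerequisites met. C has the earlier label, so C next.
J now also ready, so the ready set is {E, J}; E has the earlier label → E.
J needed C, now all done → J.
Ready: D and K. D has the earlier label → D.
K needed E and J, now all done → K.
B needed D and K, now all done → B.
Next only H has its prerequisites met → H.
F needed H, now all done → F.
That leaves A as the only ready step → A.
Next only I has its prerequisites met → I.

G → C → E → J → D → K → B → H → F → A → I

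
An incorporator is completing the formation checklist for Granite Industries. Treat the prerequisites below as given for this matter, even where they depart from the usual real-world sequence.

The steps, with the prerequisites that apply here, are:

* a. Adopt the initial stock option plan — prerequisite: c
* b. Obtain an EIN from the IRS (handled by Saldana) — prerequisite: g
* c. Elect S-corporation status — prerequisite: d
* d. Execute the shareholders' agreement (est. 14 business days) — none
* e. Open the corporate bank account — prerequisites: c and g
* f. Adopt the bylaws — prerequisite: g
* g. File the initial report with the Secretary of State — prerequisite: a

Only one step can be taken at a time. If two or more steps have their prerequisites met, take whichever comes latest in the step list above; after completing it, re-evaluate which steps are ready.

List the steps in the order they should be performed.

d, c, a, g, f, e, b

Only d has no prerequisites, so it is first.
c needed d, now all done → c.
a needed c, now all done → a.
g needed a, now all done → g.
f, e and b are all available; f is listed later → f.
e and b are both available; e is listed later → e.
b needed g, now all done → b.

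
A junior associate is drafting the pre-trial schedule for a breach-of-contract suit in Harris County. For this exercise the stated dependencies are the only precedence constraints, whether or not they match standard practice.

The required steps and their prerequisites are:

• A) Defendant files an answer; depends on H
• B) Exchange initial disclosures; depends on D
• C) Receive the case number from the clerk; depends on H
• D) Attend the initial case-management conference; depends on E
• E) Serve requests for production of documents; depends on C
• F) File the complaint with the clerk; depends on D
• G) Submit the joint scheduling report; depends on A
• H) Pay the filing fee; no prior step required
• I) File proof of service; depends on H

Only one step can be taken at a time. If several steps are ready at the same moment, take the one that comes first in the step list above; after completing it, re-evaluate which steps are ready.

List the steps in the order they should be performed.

H has no prerequisites → H first.
A, C and I are all available; A is listed earlier → A.
Now C, G and I have their prerequisites met. C is listed earlier, so C next.
Now E, G and I have their prerequisites met. E is listed earlier, so E next.
Now D, G and I have their prerequisites met. D is listed earlier, so D next.
B and F now also ready, so the ready set is {B, F, G, I}; B is listed earlier → B.
Ready: F, G and I. F is listed earlier → F.
Now G and I have their prerequisites met. G is listed earlier, so G next.
I is the only step now ready → I.

H A C E D B F G I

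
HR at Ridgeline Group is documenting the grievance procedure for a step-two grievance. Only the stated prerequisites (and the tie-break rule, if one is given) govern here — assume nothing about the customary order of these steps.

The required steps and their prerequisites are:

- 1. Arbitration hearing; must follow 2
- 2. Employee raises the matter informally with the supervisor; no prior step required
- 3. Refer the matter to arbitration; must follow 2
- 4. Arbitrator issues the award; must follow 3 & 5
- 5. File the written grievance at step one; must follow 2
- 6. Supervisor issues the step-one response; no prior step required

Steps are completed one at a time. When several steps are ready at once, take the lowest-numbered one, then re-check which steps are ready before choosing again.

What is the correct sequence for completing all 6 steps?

2 → 1 → 3 → 5 → 4 → 6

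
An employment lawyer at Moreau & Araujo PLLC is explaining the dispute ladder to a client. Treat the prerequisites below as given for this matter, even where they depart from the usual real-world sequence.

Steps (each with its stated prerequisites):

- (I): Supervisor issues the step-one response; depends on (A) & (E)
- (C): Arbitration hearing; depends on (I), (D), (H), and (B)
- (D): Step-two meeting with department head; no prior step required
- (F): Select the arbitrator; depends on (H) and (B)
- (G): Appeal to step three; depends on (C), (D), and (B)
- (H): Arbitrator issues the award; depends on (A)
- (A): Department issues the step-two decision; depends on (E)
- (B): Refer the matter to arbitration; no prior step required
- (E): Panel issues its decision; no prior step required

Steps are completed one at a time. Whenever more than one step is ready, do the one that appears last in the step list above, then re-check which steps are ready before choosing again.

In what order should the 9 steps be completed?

(E), (B), (A), (H), (F), (D), (I), (C), (G)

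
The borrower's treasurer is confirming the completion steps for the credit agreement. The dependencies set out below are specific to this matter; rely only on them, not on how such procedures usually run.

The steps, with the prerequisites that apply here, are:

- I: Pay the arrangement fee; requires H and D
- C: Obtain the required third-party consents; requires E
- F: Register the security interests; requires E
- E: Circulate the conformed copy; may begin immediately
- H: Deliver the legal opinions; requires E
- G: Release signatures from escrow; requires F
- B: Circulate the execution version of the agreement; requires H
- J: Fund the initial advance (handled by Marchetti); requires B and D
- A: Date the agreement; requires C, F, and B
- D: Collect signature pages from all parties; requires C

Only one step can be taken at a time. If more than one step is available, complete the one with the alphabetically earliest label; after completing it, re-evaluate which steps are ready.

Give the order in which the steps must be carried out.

E, C, D, F, G, H, B, A, I, J

E is the only step with nothing outstanding, so it goes first.
Ready: C, F and H. C has the earlier label → C.
D now also ready, so the ready set is {D, F, H}; D has the earlier label → D.
F and H are both available; F has the earlier label → F.
Now G and H have their prerequisites met. G has the earlier label, so G next.
H is the only step now ready → H.
Now B and I have their prerequisites met. B has the earlier label, so B next.
Ready: A, I and J. A has the earlier label → A.
I and J are both available; I has the earlier label → I.
J needed B and D, now all done → J.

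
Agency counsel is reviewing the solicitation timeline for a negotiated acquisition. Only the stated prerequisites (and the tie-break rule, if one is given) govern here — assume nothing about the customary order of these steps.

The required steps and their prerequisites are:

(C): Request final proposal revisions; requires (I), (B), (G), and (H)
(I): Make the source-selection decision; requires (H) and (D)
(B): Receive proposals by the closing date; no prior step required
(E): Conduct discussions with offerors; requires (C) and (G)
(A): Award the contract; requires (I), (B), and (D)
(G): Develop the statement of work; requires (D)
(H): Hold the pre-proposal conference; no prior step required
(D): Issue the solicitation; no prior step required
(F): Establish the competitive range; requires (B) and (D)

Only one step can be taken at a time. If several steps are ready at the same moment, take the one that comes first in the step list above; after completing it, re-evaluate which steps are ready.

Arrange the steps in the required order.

(B), (H), (D), (I), (A), (G), (C), (E), (F)

(B), (H) and (D) have no prerequisites; (B) is listed earlier, so (B) is first.
Now (H) and (D) have their prerequisites met. (H) is listed earlier, so (H) next.
That leaves (D) as the only ready step → (D).
(I), (G) and (F) are all available; (I) is listed earlier → (I).
Now (A), (G) and (F) have their prerequisites met. (A) is listed earlier, so (A) next.
(G) and (F) are both available; (G) is listed earlier → (G).
Now (C) and (F) have their prerequisites met. (C) is listed earlier, so (C) next.
(E) and (F) are both available; (E) is listed earlier → (E).
Next only (F) has its prerequisites met → (F).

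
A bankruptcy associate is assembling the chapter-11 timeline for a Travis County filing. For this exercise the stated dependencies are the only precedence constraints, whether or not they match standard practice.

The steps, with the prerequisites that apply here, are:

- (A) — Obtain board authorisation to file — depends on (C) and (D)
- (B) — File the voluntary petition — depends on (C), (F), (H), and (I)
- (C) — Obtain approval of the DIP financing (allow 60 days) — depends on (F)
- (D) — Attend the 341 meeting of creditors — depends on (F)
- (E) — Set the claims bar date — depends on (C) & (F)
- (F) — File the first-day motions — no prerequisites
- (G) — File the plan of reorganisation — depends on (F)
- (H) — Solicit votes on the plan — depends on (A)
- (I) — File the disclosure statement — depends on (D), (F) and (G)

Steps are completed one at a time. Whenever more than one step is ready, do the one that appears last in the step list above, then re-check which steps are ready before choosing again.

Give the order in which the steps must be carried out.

(F) has no prerequisites → (F) first.
(G), (D) and (C) are all available; (G) is listed later → (G).
Now (D) and (C) have their prerequisites met. (D) is listed later, so (D) next.
(I) and (C) are both available; (I) is listed later → (I).
(C) is the only step now ready → (C).
Now (E) and (A) have their prerequisites met. (E) is listed later, so (E) next.
That leaves (A) as the only ready step → (A).
That leaves (H) as the only ready step → (H).
(B) needed (I), (H), (F) and (C), now all done → (B).

(F), (G), (D), (I), (C), (E), (A), (H), (B)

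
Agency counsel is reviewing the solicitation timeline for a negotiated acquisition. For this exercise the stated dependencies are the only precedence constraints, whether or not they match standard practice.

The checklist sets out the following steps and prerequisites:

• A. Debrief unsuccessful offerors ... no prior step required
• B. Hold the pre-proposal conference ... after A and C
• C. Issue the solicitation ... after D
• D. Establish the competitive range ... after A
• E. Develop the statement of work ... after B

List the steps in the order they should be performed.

A is the only step with nothing outstanding, so it goes first.
D is the only step now ready → D.
C is the only step now ready → C.
B needed A and C, now all done → B.
That leaves E as the only ready step → E.

A D C B E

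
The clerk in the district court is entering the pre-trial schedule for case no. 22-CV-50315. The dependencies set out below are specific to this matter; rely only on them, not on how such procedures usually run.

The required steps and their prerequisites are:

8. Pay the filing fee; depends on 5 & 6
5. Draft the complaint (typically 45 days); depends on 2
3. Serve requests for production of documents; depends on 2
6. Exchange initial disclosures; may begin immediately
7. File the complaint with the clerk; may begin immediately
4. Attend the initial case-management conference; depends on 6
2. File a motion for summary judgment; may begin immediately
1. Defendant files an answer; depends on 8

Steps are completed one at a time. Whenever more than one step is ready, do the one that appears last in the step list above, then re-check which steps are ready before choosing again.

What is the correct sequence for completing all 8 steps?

2, 7, 6, 4, 3, 5, 8, 1

2, 7 and 6 have no prerequisites; 2 is listed later, so 2 is first.
3 and 5 now also ready, so the ready set is {7, 6, 3, 5}; 7 is listed later → 7.
Now 6, 3 and 5 have their prerequisites met. 6 is listed later, so 6 next.
4 now also ready, so the ready set is {4, 3, 5}; 4 is listed later → 4.
Now 3 and 5 have their prerequisites met. 3 is listed later, so 3 next.
5 needed 2, now all done → 5.
8 needed 6 and 5, now all done → 8.
1 is the only step now ready → 1.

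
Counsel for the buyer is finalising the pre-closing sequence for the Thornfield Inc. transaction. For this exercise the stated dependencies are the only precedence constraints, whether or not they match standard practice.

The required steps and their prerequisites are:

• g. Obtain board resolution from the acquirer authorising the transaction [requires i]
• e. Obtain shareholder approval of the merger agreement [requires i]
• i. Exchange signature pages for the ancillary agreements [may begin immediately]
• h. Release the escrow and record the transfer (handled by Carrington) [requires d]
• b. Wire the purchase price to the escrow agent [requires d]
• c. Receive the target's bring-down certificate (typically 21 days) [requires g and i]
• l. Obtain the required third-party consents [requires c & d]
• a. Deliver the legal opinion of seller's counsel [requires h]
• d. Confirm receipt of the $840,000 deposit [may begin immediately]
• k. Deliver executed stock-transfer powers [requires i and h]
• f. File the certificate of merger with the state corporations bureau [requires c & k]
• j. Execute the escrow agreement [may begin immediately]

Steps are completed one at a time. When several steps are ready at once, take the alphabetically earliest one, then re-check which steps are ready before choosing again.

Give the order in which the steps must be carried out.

d, i and j have no prerequisites; d has the earlier label, so d is first.
b, h, i and j are all available; b has the earlier label → b.
h, i and j are all available; h has the earlier label → h.
Now a, i and j have their prerequisites met. a has the earlier label, so a next.
i and j are both available; i has the earlier label → i.
Ready: e, g, j and k. e has the earlier label → e.
Ready: g, j and k. g has the earlier label → g.
c now also ready, so the ready set is {c, j, k}; c has the earlier label → c.
j, k and l are all available; j has the earlier label → j.
Ready: k and l. k has the earlier label → k.
f now also ready, so the ready set is {f, l}; f has the earlier label → f.
That leaves l as the only ready step → l.

d → b → h → a → i → e → g → c → j → k → f → l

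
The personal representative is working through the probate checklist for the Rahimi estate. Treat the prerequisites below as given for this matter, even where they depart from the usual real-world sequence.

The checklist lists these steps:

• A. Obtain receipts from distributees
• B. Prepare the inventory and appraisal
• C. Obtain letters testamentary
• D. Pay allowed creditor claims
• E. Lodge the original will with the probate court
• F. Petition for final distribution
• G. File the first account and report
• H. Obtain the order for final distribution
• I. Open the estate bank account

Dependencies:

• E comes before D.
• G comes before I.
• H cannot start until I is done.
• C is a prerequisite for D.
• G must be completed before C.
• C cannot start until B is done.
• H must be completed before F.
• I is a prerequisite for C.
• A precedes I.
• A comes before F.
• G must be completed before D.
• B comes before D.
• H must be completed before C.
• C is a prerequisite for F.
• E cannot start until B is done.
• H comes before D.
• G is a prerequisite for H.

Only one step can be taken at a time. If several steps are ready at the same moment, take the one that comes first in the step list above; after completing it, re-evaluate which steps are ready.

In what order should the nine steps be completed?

A, B, E, G, I, H, C, D, F

A, B and G have no prerequisites; A is listed earlier, so A is first.
B and G are both available; B is listed earlier → B.
E and G are both available; E is listed earlier → E.
G is the only step now ready → G.
Next only I has its prerequisites met → I.
H needed G and I, now all done → H.
C is the only step now ready → C.
D and F are both available; D is listed earlier → D.
That leaves F as the only ready step → F.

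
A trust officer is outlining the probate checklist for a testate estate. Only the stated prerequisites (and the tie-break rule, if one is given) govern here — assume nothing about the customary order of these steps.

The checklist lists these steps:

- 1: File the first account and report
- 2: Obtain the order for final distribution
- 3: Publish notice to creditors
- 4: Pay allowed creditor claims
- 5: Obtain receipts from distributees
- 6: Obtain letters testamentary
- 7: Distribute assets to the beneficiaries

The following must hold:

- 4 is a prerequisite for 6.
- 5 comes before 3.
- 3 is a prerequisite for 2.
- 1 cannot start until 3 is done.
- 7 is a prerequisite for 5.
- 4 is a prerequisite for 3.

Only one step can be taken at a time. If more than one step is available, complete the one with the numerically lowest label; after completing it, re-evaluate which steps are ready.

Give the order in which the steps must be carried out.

Nothing is required for 4 and 7. 4 has the earlier label → 4 first.
Ready: 6 and 7. 6 has the earlier label → 6.
That leaves 7 as the only ready step → 7.
That leaves 5 as the only ready step → 5.
3 is the only step now ready → 3.
Ready: 1 and 2. 1 has the earlier label → 1.
Next only 2 has its prerequisites met → 2.

4, 6, 7, 5, 3, 1, 2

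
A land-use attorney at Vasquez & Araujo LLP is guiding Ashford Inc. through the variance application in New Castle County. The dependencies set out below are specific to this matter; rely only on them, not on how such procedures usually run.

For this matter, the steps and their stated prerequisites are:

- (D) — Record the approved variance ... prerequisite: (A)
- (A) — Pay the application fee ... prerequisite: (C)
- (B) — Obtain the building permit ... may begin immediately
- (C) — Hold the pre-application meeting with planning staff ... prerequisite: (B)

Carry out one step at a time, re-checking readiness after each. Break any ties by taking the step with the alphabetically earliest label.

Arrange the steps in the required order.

(B), (C), (A), (D)

Only (B) has no prerequisites, so it is first.
(C) needed (B), now all done → (C).
(A) needed (C), now all done → (A).
(D) needed (A), now all done → (D).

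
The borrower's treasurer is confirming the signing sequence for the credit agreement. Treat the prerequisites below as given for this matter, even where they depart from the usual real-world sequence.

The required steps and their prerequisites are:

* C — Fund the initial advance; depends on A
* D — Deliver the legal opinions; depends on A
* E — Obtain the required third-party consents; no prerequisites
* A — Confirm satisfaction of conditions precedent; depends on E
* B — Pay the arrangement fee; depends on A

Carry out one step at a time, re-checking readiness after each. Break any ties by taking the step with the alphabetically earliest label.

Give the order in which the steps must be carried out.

E has no prerequisites → E first.
A needed E, now all done → A.
B, C and D are all available; B has the earlier label → B.
Now C and D have their prerequisites met. C has the earlier label, so C next.
That leaves D as the only ready step → D.

E, A, B, C, D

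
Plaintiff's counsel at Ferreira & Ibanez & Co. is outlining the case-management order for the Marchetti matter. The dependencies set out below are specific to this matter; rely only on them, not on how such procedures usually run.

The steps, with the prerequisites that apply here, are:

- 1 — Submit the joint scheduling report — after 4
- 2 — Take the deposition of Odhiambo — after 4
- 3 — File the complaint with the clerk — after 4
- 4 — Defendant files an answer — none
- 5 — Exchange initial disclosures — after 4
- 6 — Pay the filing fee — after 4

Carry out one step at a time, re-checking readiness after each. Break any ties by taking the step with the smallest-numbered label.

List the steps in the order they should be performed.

4 1 2 3 5 6

Only 4 has no prerequisites, so it is first.
Now 1, 2, 3, 5 and 6 have their prerequisites met. 1 has the earlier label, so 1 next.
2, 3, 5 and 6 are all available; 2 has the earlier label → 2.
Now 3, 5 and 6 have their prerequisites met. 3 has the earlier label, so 3 next.
Ready: 5 and 6. 5 has the earlier label → 5.
Next only 6 has its prerequisites met → 6.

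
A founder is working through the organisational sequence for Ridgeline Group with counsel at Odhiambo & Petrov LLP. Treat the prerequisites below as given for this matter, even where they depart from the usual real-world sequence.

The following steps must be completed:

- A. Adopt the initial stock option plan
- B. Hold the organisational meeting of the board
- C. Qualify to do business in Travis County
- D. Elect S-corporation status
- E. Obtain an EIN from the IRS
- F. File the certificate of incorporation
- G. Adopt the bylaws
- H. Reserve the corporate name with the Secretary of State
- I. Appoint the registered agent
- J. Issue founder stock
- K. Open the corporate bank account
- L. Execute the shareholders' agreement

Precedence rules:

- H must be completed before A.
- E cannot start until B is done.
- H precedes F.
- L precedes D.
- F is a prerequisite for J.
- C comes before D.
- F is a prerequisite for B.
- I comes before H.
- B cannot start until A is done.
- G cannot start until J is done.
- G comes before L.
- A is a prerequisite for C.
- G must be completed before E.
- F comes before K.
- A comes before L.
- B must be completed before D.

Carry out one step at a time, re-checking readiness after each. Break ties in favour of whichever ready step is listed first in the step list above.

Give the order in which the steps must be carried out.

I has no prerequisites → I first.
H needed I, now all done → H.
Ready: A and F. A is listed earlier → A.
C now also ready, so the ready set is {C, F}; C is listed earlier → C.
Next only F has its prerequisites met → F.
Ready: B, J and K. B is listed earlier → B.
Ready: J and K. J is listed earlier → J.
Now G and K have their prerequisites met. G is listed earlier, so G next.
Ready: E, K and L. E is listed earlier → E.
K and L are both available; K is listed earlier → K.
Next only L has its prerequisites met → L.
D is the only step now ready → D.

I H A C F B J G E K L D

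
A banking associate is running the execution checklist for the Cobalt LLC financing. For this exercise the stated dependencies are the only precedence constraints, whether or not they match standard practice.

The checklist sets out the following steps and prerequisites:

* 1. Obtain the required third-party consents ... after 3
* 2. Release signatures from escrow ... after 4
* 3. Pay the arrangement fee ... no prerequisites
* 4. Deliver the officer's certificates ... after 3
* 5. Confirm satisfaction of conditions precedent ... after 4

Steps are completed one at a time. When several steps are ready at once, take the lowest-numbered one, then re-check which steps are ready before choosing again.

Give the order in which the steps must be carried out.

3 1 4 2 5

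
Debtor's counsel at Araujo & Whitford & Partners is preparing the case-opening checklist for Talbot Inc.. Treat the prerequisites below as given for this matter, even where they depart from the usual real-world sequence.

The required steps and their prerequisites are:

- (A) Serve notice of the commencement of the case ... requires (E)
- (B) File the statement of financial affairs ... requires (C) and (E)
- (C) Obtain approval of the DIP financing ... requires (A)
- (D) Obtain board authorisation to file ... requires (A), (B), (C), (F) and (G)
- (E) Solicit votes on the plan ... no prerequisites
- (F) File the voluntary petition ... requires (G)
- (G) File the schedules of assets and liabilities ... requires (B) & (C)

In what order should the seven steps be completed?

(E) is the only step with nothing outstanding, so it goes first.
(A) is the only step now ready → (A).
Next only (C) has its prerequisites met → (C).
(B) needed (C) and (E), now all done → (B).
(G) is the only step now ready → (G).
That leaves (F) as the only ready step → (F).
That leaves (D) as the only ready step → (D).

(E), (A), (C), (B), (G), (F), (D)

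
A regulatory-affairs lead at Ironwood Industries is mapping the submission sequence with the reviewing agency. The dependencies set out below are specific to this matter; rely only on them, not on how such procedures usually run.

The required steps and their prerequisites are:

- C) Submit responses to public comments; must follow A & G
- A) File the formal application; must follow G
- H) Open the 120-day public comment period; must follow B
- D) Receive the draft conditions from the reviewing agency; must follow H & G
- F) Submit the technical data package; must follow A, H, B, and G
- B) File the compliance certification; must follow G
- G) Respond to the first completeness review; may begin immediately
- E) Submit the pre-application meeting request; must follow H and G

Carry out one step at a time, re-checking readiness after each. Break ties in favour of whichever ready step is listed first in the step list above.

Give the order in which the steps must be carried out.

G A C B H D F E

G has no prerequisites → G first.
Ready: A and B. A is listed earlier → A.
Ready: C and B. C is listed earlier → C.
That leaves B as the only ready step → B.
H needed B, now all done → H.
Ready: D, F and E. D is listed earlier → D.
F and E are both available; F is listed earlier → F.
E needed H and G, now all done → E.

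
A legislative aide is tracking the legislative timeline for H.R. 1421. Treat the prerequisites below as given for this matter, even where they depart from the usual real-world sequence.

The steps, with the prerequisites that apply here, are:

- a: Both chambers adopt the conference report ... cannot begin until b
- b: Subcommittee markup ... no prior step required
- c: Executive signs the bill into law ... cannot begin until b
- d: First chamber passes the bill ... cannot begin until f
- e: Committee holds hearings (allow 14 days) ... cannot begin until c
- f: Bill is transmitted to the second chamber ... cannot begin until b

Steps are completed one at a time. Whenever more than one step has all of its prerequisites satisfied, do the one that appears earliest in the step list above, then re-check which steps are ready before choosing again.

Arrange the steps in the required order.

b has no prerequisites → b first.
Now a, c and f have their prerequisites met. a is listed earlier, so a next.
c and f are both available; c is listed earlier → c.
e and f are both available; e is listed earlier → e.
Next only f has its prerequisites met → f.
d needed f, now all done → d.

b a c e f d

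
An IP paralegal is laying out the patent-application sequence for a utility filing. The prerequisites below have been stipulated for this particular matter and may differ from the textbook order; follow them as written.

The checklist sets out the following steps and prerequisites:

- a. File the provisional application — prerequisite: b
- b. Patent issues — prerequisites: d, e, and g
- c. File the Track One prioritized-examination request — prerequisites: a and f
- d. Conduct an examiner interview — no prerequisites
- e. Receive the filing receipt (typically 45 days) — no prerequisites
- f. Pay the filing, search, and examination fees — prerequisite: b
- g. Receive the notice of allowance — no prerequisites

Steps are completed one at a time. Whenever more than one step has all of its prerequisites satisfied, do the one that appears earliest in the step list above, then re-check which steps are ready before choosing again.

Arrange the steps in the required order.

Nothing is required for d, e and g. d is listed earlier → d first.
Ready: e and g. e is listed earlier → e.
That leaves g as the only ready step → g.
Next only b has its prerequisites met → b.
Ready: a and f. a is listed earlier → a.
f needed b, now all done → f.
That leaves c as the only ready step → c.

d, e, g, b, a, f, c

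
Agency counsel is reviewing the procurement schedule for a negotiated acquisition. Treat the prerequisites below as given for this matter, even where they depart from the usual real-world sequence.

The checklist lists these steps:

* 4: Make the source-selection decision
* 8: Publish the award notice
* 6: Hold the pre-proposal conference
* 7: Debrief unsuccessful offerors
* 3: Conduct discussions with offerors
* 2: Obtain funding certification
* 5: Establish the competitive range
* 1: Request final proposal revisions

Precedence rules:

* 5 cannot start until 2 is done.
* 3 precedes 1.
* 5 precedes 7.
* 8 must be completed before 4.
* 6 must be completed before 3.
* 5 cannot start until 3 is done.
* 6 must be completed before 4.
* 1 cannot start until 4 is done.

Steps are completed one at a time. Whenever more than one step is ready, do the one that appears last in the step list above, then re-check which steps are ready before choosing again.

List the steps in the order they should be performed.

2 → 6 → 3 → 5 → 7 → 8 → 4 → 1

2, 6 and 8 have no prerequisites; 2 is listed later, so 2 is first.
6 and 8 are both available; 6 is listed later → 6.
Ready: 3 and 8. 3 is listed later → 3.
Now 5 and 8 have their prerequisites met. 5 is listed later, so 5 next.
7 now also ready, so the ready set is {7, 8}; 7 is listed later → 7.
Next only 8 has its prerequisites met → 8.
4 needed 6 and 8, now all done → 4.
1 needed 3 and 4, now all done → 1.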